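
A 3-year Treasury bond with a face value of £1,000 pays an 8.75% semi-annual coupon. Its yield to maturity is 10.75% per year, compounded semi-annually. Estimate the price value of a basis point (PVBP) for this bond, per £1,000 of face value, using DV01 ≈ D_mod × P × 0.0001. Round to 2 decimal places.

£0.24

Periodic yield y = 0.05375.
  t   CF        PV=CF/(1+0.05375)^t    t·PV
  1        43.75        41.5184        41.5184
  2        43.75        39.4006        78.8012
  3        43.75        37.3908       112.1725
  4        43.75        35.4836       141.9344
  5        43.75        33.6736       168.3682
  6     1,043.75       762.3791     4,574.2744
  Σ                    949.8462     5,117.0692
P = 949.8462; D_Mac = 5.38726 half-year periods = 2.69363 yrs; D_mod = 2.55623 yrs.
DV01 ≈ 2.55623 × 949.8462 × 0.0001 = 0.242803.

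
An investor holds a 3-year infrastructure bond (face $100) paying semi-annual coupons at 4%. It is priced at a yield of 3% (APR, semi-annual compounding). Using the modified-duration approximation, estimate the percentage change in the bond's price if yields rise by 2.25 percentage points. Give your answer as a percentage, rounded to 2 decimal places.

-6.34%

Periodic yield y = 0.015. Modified duration first:
  t   CF        PV=CF/(1+0.015)^t    t·PV
  1         2.00         1.9704         1.9704
  2         2.00         1.9413         3.8826
  3         2.00         1.9126         5.7379
  4         2.00         1.8844         7.5375
  5         2.00         1.8565         9.2826
  6       102.00        93.2833       559.6998
  Σ                    102.8486       588.1109
P = 102.8486; D_Mac = 5.71822 half-year periods = 2.85911 yrs; D_mod = 2.85911/(1+0.015) = 2.81686 yrs.
ΔP/P ≈ -D_mod · Δy = -2.81686 × (+0.0225) = -0.063379 = -6.3379%.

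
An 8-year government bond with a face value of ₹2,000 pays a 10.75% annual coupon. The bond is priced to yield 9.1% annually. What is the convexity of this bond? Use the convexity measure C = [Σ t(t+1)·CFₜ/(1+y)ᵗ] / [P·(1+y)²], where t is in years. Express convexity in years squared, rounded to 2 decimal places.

39.28

With y = 0.091:
  t   CF        PV=CF/(1+0.091)^t    t·PV        t(t+1)·PV
  1       215.00       197.0669       197.0669         394.1338
  2       215.00       180.6296       361.2592       1,083.7777
  3       215.00       165.5634       496.6901       1,986.7602
  4       215.00       151.7538       607.0150       3,035.0752
  5       215.00       139.0960       695.4801       4,172.8806
  6       215.00       127.4941       764.9644       5,354.7506
  7       215.00       116.8598       818.0187       6,544.1498
  8     2,215.00     1,103.5086     8,828.0689      79,452.6199
  Σ                  2,181.9721    12,768.5633     102,024.1478
P = 2,181.9721.
Convexity = Σ t(t+1)·PV / [P·(1+y)²] = 102,024.1478 / (2,181.9721 × 1.190281) = 39.28297.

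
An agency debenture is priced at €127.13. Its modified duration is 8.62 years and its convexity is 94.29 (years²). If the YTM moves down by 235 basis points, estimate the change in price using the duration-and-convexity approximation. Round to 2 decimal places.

+€29.06

Duration effect: -D_mod·Δy = -8.62 × (-0.0235) = +0.202570
Convexity effect: ½·C·(Δy)² = 0.5 × 94.29 × (-0.0235)² = +0.02603582625
ΔP/P ≈ +0.202570 + 0.02603582625 = +0.22860582625
ΔP ≈ 127.13 × (+0.22860582625) = +29.0626586911625.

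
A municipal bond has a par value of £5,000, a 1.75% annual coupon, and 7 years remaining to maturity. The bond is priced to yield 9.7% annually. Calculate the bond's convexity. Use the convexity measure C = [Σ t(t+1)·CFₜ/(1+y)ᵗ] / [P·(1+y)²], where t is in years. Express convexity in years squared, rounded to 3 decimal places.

42.396

With y = 0.097:
  t   CF        PV=CF/(1+0.097)^t    t·PV        t(t+1)·PV
  1        87.50        79.7630        79.7630         159.5260
  2        87.50        72.7101       145.4202         436.2607
  3        87.50        66.2809       198.8426         795.3704
  4        87.50        60.4201       241.6805       1,208.4023
  5        87.50        55.0776       275.3879       1,652.3276
  6        87.50        50.2075       301.2448       2,108.7135
  7     5,087.50     2,661.0806    18,627.5642     149,020.5137
  Σ                  3,045.5397    19,869.9032     155,381.1142
P = 3,045.5397.
Convexity = Σ t(t+1)·PV / [P·(1+y)²] = 155,381.1142 / (3,045.5397 × 1.203409) = 42.39559.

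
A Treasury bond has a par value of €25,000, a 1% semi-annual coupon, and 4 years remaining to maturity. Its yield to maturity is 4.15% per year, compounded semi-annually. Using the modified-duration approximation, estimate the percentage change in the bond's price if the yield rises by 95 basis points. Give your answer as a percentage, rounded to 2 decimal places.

Periodic yield y = 0.02075. Modified duration first:
  t   CF        PV=CF/(1+0.02075)^t    t·PV
  1       125.00       122.4590       122.4590
  2       125.00       119.9696       239.9392
  3       125.00       117.5308       352.5925
  4       125.00       115.1417       460.5666
  5       125.00       112.8010       564.0052
  6       125.00       110.5080       663.0479
  7       125.00       108.2616       757.8309
  8    25,125.00    21,318.2211   170,545.7686
  Σ                 22,124.8927   173,706.2100
P = 22,124.8927; D_Mac = 7.85117 half-year periods = 3.92558 yrs; D_mod = 3.92558/(1+0.02075) = 3.84578 yrs.
ΔP/P ≈ -D_mod · Δy = -3.84578 × (+0.0095) = -0.036535 = -3.6535%.

-3.65%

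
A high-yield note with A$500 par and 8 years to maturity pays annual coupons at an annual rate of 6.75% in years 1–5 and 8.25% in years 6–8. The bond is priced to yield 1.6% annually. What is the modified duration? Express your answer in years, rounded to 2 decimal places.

Periodic yield y = 0.016. First find Macaulay duration:
  t   CF        PV=CF/(1+0.016)^t    t·PV
  1        33.75        33.2185        33.2185
  2        33.75        32.6954        65.3908
  3        33.75        32.1805        96.5415
  4        33.75        31.6737       126.6948
  5        33.75        31.1749       155.8746
  6        41.25        37.5026       225.0158
  7        41.25        36.9120       258.3842
  8       541.25       476.7034     3,813.6272
  Σ                    712.0611     4,774.7473
P = 712.0611; Macaulay duration = 4,774.7473 / 712.0611 = 6.70553 years.
Modified duration = D_Mac / (1 + y) = 6.70553 / 1.016 = 6.59993 years.

6.60 years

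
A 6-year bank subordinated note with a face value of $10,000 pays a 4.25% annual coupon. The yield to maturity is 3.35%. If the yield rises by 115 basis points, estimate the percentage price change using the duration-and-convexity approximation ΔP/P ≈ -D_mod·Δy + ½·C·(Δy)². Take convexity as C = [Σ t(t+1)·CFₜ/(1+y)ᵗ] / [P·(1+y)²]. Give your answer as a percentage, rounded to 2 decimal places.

With y = 0.0335:
  t   CF        PV=CF/(1+0.0335)^t    t·PV        t(t+1)·PV
  1       425.00       411.2240       411.2240         822.4480
  2       425.00       397.8945       795.7891       2,387.3672
  3       425.00       384.9971     1,154.9914       4,619.9655
  4       425.00       372.5178     1,490.0711       7,450.3556
  5       425.00       360.4429     1,802.2147      10,813.2882
  6    10,425.00     8,554.8653    51,329.1920     359,304.3443
  Σ                 10,481.9417    56,983.4823     385,397.7688
P = 10,481.9417; D_Mac = 5.43635 yrs; D_mod = 5.26013 yrs; C = 34.42282.
Duration effect: -5.26013 × (+0.0115) = -0.060492
Convexity effect: 0.5 × 34.42282 × (0.0115)² = +0.0022762
ΔP/P ≈ -0.060492 + 0.0022762 = -0.058215 = -5.8215%.

-5.82%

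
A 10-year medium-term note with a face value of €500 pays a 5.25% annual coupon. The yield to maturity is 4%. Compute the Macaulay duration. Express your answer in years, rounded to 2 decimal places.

8.14 years

Periodic yield y = 0.04. Discount each cash flow and weight by its year:
  t   CF        PV=CF/(1+0.04)^t    t·PV
  1        26.25        25.2404        25.2404
  2        26.25        24.2696        48.5392
  3        26.25        23.3362        70.0085
  4        26.25        22.4386        89.7544
  5        26.25        21.5756       107.8779
  6        26.25        20.7458       124.4745
  7        26.25        19.9478       139.6349
  8        26.25        19.1806       153.4449
  9        26.25        18.4429       165.9861
  10      526.25       355.5156     3,555.1564
  Σ                    550.6931     4,480.1174
Price P = Σ PV = 550.6931.
Macaulay duration = Σ(t·PV) / P = 4,480.1174 / 550.6931 = 8.13542 years.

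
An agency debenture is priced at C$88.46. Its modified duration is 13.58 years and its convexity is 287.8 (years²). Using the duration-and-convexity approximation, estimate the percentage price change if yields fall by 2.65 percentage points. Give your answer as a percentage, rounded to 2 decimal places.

Duration effect: -D_mod·Δy = -13.58 × (-0.0265) = +0.359870
Convexity effect: ½·C·(Δy)² = 0.5 × 287.8 × (-0.0265)² = +0.101053775
ΔP/P ≈ +0.359870 + 0.101053775 = +0.460923775
= +46.0923775%.

+46.09%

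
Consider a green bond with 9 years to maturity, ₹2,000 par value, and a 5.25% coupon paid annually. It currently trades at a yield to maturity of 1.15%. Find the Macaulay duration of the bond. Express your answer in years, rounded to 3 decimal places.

7.651 years

Periodic yield y = 0.0115. Discount each cash flow and weight by its year:
  t   CF        PV=CF/(1+0.0115)^t    t·PV
  1       105.00       103.8062       103.8062
  2       105.00       102.6260       205.2521
  3       105.00       101.4592       304.3777
  4       105.00       100.3057       401.2229
  5       105.00        99.1653       495.8267
  6       105.00        98.0379       588.2274
  7       105.00        96.9233       678.4629
  8       105.00        95.8213       766.5707
  9     2,105.00     1,899.1493    17,092.3440
  Σ                  2,697.2944    20,636.0906
Price P = Σ PV = 2,697.2944.
Macaulay duration = Σ(t·PV) / P = 20,636.0906 / 2,697.2944 = 7.65066 years.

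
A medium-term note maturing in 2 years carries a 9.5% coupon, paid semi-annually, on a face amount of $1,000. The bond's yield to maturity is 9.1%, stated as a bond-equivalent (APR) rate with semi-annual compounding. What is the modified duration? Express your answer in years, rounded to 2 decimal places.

Periodic yield y = 0.0455. First find Macaulay duration:
  t   CF        PV=CF/(1+0.0455)^t    t·PV
  1        47.50        45.4328        45.4328
  2        47.50        43.4556        86.9112
  3        47.50        41.5644       124.6932
  4     1,047.50       876.7139     3,506.8555
  Σ                  1,007.1667     3,763.8927
P = 1,007.1667; Macaulay duration = 3,763.8927 / 1,007.1667 = 3.73711 half-year periods = 1.86856 years.
Modified duration = D_Mac / (1 + y) = 1.86856 / 1.0455 = 1.78724 years.

1.79 years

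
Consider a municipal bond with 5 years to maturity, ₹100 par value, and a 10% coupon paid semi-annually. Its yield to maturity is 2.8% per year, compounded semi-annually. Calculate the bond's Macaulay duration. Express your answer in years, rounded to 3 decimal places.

Periodic yield y = 0.014. Discount each cash flow and weight by its period:
  t   CF        PV=CF/(1+0.014)^t    t·PV
  1         5.00         4.9310         4.9310
  2         5.00         4.8629         9.7258
  3         5.00         4.7957        14.3872
  4         5.00         4.7295        18.9181
  5         5.00         4.6642        23.3212
  6         5.00         4.5998        27.5990
  7         5.00         4.5363        31.7543
  8         5.00         4.4737        35.7896
  9         5.00         4.4119        39.7074
  10      105.00        91.3713       913.7129
  Σ                    133.3764     1,119.8464
Price P = Σ PV = 133.3764.
Macaulay duration = Σ(t·PV) / P = 1,119.8464 / 133.3764 = 8.39613 half-year periods.
In years: 8.39613 / 2 = 4.19807 years.

4.198 years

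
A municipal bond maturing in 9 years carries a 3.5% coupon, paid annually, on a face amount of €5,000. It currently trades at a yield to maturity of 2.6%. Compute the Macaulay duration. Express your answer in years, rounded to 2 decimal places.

7.92 years

Periodic yield y = 0.026. Discount each cash flow and weight by its year:
  t   CF        PV=CF/(1+0.026)^t    t·PV
  1       175.00       170.5653       170.5653
  2       175.00       166.2430       332.4860
  3       175.00       162.0302       486.0906
  4       175.00       157.9242       631.6967
  5       175.00       153.9222       769.6110
  6       175.00       150.0216       900.1298
  7       175.00       146.2199     1,023.5394
  8       175.00       142.5145     1,140.1163
  9     5,175.00     4,107.5618    36,968.0563
  Σ                  5,357.0027    42,422.2913
Price P = Σ PV = 5,357.0027.
Macaulay duration = Σ(t·PV) / P = 42,422.2913 / 5,357.0027 = 7.91903 years.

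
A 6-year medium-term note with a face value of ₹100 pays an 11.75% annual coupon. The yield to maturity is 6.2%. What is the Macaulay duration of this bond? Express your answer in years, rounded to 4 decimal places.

4.7917 years

Periodic yield y = 0.062. Discount each cash flow and weight by its year:
  t   CF        PV=CF/(1+0.062)^t    t·PV
  1        11.75        11.0640        11.0640
  2        11.75        10.4181        20.8362
  3        11.75         9.8099        29.4297
  4        11.75         9.2372        36.9488
  5        11.75         8.6979        43.4896
  6       111.75        77.8934       467.3602
  Σ                    127.1205       609.1284
Price P = Σ PV = 127.1205.
Macaulay duration = Σ(t·PV) / P = 609.1284 / 127.1205 = 4.79174 years.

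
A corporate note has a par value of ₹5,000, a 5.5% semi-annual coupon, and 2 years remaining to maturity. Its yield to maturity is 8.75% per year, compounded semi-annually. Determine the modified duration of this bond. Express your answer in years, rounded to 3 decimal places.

Periodic yield y = 0.04375. First find Macaulay duration:
  t   CF        PV=CF/(1+0.04375)^t    t·PV
  1       137.50       131.7365       131.7365
  2       137.50       126.2146       252.4293
  3       137.50       120.9242       362.7726
  4     5,137.50     4,328.7837    17,315.1346
  Σ                  4,707.6590    18,062.0730
P = 4,707.6590; Macaulay duration = 18,062.0730 / 4,707.6590 = 3.83674 half-year periods = 1.91837 years.
Modified duration = D_Mac / (1 + y) = 1.91837 / 1.04375 = 1.83796 years.

1.838 years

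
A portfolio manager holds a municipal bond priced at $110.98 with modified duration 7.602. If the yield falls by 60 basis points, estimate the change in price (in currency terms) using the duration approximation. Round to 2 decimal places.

Duration approximation: ΔP/P ≈ -D_mod · Δy = -7.602 × (-0.006) = +0.045612.
ΔP ≈ 110.98 × (+0.045612) = +5.06201976.

+$5.06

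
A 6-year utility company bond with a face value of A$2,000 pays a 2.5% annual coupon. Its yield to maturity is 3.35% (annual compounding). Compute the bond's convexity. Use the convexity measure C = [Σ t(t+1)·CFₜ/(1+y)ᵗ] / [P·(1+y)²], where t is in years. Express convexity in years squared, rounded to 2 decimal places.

36.16

With y = 0.0335:
  t   CF        PV=CF/(1+0.0335)^t    t·PV        t(t+1)·PV
  1        50.00        48.3793        48.3793          96.7586
  2        50.00        46.8111        93.6222         280.8667
  3        50.00        45.2938       135.8813         543.5254
  4        50.00        43.8256       175.3025         876.5124
  5        50.00        42.4051       212.0253       1,272.1516
  6     2,050.00     1,682.2517    10,093.5102      70,654.5713
  Σ                  1,908.9666    10,758.7208      73,724.3860
P = 1,908.9666.
Convexity = Σ t(t+1)·PV / [P·(1+y)²] = 73,724.3860 / (1,908.9666 × 1.068122) = 36.15696.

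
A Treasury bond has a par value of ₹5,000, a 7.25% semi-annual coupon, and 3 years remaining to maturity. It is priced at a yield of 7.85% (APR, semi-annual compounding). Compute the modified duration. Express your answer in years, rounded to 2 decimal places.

Periodic yield y = 0.03925. First find Macaulay duration:
  t   CF        PV=CF/(1+0.03925)^t    t·PV
  1       181.25       174.4046       174.4046
  2       181.25       167.8178       335.6355
  3       181.25       161.4797       484.4391
  4       181.25       155.3810       621.5240
  5       181.25       149.5126       747.5631
  6     5,181.25     4,112.5799    24,675.4794
  Σ                  4,921.1756    27,039.0457
P = 4,921.1756; Macaulay duration = 27,039.0457 / 4,921.1756 = 5.49443 half-year periods = 2.74721 years.
Modified duration = D_Mac / (1 + y) = 2.74721 / 1.03925 = 2.64346 years.

2.64 years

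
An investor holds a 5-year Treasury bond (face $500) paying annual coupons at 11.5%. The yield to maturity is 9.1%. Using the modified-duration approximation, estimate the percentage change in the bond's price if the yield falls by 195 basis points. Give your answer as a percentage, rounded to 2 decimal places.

Periodic yield y = 0.091. Modified duration first:
  t   CF        PV=CF/(1+0.091)^t    t·PV
  1        57.50        52.7039        52.7039
  2        57.50        48.3079        96.6158
  3        57.50        44.2786       132.8357
  4        57.50        40.5853       162.3412
  5       557.50       360.6792     1,803.3961
  Σ                    546.5550     2,247.8928
P = 546.5550; D_Mac = 4.11284 yrs; D_mod = 4.11284/(1+0.091) = 3.76979 yrs.
ΔP/P ≈ -D_mod · Δy = -3.76979 × (-0.0195) = +0.073511 = +7.3511%.

+7.35%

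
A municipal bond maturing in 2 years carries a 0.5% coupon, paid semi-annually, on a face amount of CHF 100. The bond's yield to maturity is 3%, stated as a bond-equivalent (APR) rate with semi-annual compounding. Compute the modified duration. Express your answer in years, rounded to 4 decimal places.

Periodic yield y = 0.015. First find Macaulay duration:
  t   CF        PV=CF/(1+0.015)^t    t·PV
  1         0.25         0.2463         0.2463
  2         0.25         0.2427         0.4853
  3         0.25         0.2391         0.7172
  4       100.25        94.4540       377.8159
  Σ                     95.1820       379.2648
P = 95.1820; Macaulay duration = 379.2648 / 95.1820 = 3.98463 half-year periods = 1.99231 years.
Modified duration = D_Mac / (1 + y) = 1.99231 / 1.015 = 1.96287 years.

1.9629 years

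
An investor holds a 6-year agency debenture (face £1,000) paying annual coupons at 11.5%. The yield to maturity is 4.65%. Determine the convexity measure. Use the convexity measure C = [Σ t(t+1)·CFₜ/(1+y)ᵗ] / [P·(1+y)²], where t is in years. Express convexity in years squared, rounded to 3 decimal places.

With y = 0.0465:
  t   CF        PV=CF/(1+0.0465)^t    t·PV        t(t+1)·PV
  1       115.00       109.8901       109.8901         219.7802
  2       115.00       105.0073       210.0145         630.0436
  3       115.00       100.3414       301.0242       1,204.0968
  4       115.00        95.8828       383.5314       1,917.6569
  5       115.00        91.6224       458.1120       2,748.6721
  6     1,115.00       848.8666     5,093.1999      35,652.3993
  Σ                  1,351.6107     6,555.7721      42,372.6489
P = 1,351.6107.
Convexity = Σ t(t+1)·PV / [P·(1+y)²] = 42,372.6489 / (1,351.6107 × 1.095162) = 28.62566.

28.626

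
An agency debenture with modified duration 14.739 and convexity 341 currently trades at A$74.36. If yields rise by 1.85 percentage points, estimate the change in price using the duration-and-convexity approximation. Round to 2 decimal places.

-A$15.94

Duration effect: -D_mod·Δy = -14.739 × (+0.0185) = -0.2726715
Convexity effect: ½·C·(Δy)² = 0.5 × 341 × (0.0185)² = +0.058353625
ΔP/P ≈ -0.2726715 + 0.058353625 = -0.214317875
ΔP ≈ 74.36 × (-0.214317875) = -15.936677185.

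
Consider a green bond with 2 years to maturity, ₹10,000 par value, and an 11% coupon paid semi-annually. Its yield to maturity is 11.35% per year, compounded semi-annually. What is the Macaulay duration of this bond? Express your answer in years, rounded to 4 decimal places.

Periodic yield y = 0.05675. Discount each cash flow and weight by its period:
  t   CF        PV=CF/(1+0.05675)^t    t·PV
  1       550.00       520.4637       520.4637
  2       550.00       492.5135       985.0271
  3       550.00       466.0644     1,398.1932
  4    10,550.00     8,459.8650    33,839.4601
  Σ                  9,938.9066    36,743.1440
Price P = Σ PV = 9,938.9066.
Macaulay duration = Σ(t·PV) / P = 36,743.1440 / 9,938.9066 = 3.69690 half-year periods.
In years: 3.69690 / 2 = 1.84845 years.

1.8485 years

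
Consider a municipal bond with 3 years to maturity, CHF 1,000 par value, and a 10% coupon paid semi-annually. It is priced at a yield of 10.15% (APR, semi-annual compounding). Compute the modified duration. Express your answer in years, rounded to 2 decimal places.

Periodic yield y = 0.05075. First find Macaulay duration:
  t   CF        PV=CF/(1+0.05075)^t    t·PV
  1        50.00        47.5851        47.5851
  2        50.00        45.2868        90.5735
  3        50.00        43.0995       129.2984
  4        50.00        41.0178       164.0712
  5        50.00        39.0367       195.1835
  6     1,050.00       780.1766     4,681.0595
  Σ                    996.2023     5,307.7711
P = 996.2023; Macaulay duration = 5,307.7711 / 996.2023 = 5.32801 half-year periods = 2.66400 years.
Modified duration = D_Mac / (1 + y) = 2.66400 / 1.05075 = 2.53533 years.

2.54 years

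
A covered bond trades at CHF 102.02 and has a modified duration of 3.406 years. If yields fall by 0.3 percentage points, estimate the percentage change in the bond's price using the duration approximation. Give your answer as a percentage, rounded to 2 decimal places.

Duration approximation: ΔP/P ≈ -D_mod · Δy = -3.406 × (-0.003) = +0.010218.
As a percentage: +1.0218%.

+1.02%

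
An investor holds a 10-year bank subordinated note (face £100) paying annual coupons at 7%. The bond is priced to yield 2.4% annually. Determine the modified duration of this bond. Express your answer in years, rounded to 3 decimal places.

Periodic yield y = 0.024. First find Macaulay duration:
  t   CF        PV=CF/(1+0.024)^t    t·PV
  1         7.00         6.8359         6.8359
  2         7.00         6.6757        13.3514
  3         7.00         6.5193        19.5578
  4         7.00         6.3665        25.4659
  5         7.00         6.2172        31.0862
  6         7.00         6.0715        36.4292
  7         7.00         5.9292        41.5046
  8         7.00         5.7903        46.3221
  9         7.00         5.6546        50.8910
  10      107.00        84.4081       844.0812
  Σ                    140.4683     1,115.5253
P = 140.4683; Macaulay duration = 1,115.5253 / 140.4683 = 7.94147 years.
Modified duration = D_Mac / (1 + y) = 7.94147 / 1.024 = 7.75534 years.

7.755 years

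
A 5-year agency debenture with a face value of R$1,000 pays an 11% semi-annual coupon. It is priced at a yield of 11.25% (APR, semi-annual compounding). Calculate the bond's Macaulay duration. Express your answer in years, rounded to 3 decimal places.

3.971 years

Periodic yield y = 0.05625. Discount each cash flow and weight by its period:
  t   CF        PV=CF/(1+0.05625)^t    t·PV
  1        55.00        52.0710        52.0710
  2        55.00        49.2980        98.5960
  3        55.00        46.6727       140.0180
  4        55.00        44.1871       176.7485
  5        55.00        41.8340       209.1698
  6        55.00        39.6061       237.6368
  7        55.00        37.4969       262.4785
  8        55.00        35.5000       284.0004
  9        55.00        33.6095       302.4856
  10    1,055.00       610.3588     6,103.5884
  Σ                    990.6342     7,866.7929
Price P = Σ PV = 990.6342.
Macaulay duration = Σ(t·PV) / P = 7,866.7929 / 990.6342 = 7.94117 half-year periods.
In years: 7.94117 / 2 = 3.97058 years.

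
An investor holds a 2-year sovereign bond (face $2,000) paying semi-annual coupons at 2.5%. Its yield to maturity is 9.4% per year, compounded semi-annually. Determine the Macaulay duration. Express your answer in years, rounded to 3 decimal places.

Periodic yield y = 0.047. Discount each cash flow and weight by its period:
  t   CF        PV=CF/(1+0.047)^t    t·PV
  1        25.00        23.8777        23.8777
  2        25.00        22.8059        45.6117
  3        25.00        21.7821        65.3463
  4     2,025.00     1,685.1490     6,740.5959
  Σ                  1,753.6147     6,875.4317
Price P = Σ PV = 1,753.6147.
Macaulay duration = Σ(t·PV) / P = 6,875.4317 / 1,753.6147 = 3.92072 half-year periods.
In years: 3.92072 / 2 = 1.96036 years.

1.960 years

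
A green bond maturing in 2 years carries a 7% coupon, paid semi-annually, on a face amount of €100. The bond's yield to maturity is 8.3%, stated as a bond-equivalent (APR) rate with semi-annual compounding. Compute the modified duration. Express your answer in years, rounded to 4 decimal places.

Periodic yield y = 0.0415. First find Macaulay duration:
  t   CF        PV=CF/(1+0.0415)^t    t·PV
  1         3.50         3.3605         3.3605
  2         3.50         3.2266         6.4533
  3         3.50         3.0981         9.2942
  4       103.50        87.9637       351.8546
  Σ                     97.6489       370.9626
P = 97.6489; Macaulay duration = 370.9626 / 97.6489 = 3.79894 half-year periods = 1.89947 years.
Modified duration = D_Mac / (1 + y) = 1.89947 / 1.0415 = 1.82378 years.

1.8238 years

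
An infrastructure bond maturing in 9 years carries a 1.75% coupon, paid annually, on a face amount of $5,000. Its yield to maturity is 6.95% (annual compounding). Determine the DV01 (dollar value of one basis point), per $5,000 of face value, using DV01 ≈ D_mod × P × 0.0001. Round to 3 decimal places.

$2.542

Periodic yield y = 0.0695.
  t   CF        PV=CF/(1+0.0695)^t    t·PV
  1        87.50        81.8139        81.8139
  2        87.50        76.4974       152.9947
  3        87.50        71.5263       214.5789
  4        87.50        66.8782       267.5130
  5        87.50        62.5323       312.6613
  6        87.50        58.4687       350.8121
  7        87.50        54.6692       382.6842
  8        87.50        51.1166       408.9326
  9     5,087.50     2,778.9282    25,010.3536
  Σ                  3,302.4307    27,182.3443
P = 3,302.4307; D_Mac = 8.23101 yrs; D_mod = 7.69613 yrs.
DV01 ≈ 7.69613 × 3,302.4307 × 0.0001 = 2.541594.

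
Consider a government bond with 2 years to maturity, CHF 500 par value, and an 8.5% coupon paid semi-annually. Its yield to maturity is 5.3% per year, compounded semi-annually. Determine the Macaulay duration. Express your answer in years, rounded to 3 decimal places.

Periodic yield y = 0.0265. Discount each cash flow and weight by its period:
  t   CF        PV=CF/(1+0.0265)^t    t·PV
  1        21.25        20.7014        20.7014
  2        21.25        20.1670        40.3340
  3        21.25        19.6464        58.9391
  4       521.25       469.4726     1,877.8904
  Σ                    529.9874     1,997.8649
Price P = Σ PV = 529.9874.
Macaulay duration = Σ(t·PV) / P = 1,997.8649 / 529.9874 = 3.76965 half-year periods.
In years: 3.76965 / 2 = 1.88482 years.

1.885 years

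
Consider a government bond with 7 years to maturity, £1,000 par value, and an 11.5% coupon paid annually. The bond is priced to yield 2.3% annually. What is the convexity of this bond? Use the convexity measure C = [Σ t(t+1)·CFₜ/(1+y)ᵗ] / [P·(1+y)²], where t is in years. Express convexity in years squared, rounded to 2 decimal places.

38.99

With y = 0.023:
  t   CF        PV=CF/(1+0.023)^t    t·PV        t(t+1)·PV
  1       115.00       112.4145       112.4145         224.8289
  2       115.00       109.8871       219.7741         659.3224
  3       115.00       107.4165       322.2495       1,288.9978
  4       115.00       105.0015       420.0058       2,100.0290
  5       115.00       102.6407       513.2036       3,079.2215
  6       115.00       100.3331       601.9983       4,213.9883
  7     1,115.00       950.9232     6,656.4622      53,251.6978
  Σ                  1,588.6164     8,846.1080      64,818.0858
P = 1,588.6164.
Convexity = Σ t(t+1)·PV / [P·(1+y)²] = 64,818.0858 / (1,588.6164 × 1.046529) = 38.98754.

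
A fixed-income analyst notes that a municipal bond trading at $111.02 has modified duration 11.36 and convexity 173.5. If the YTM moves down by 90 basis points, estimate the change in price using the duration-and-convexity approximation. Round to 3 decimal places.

+$12.131

Duration effect: -D_mod·Δy = -11.36 × (-0.009) = +0.102240
Convexity effect: ½·C·(Δy)² = 0.5 × 173.5 × (-0.009)² = +0.00702675
ΔP/P ≈ +0.102240 + 0.00702675 = +0.10926675
ΔP ≈ 111.02 × (+0.10926675) = +12.130794585.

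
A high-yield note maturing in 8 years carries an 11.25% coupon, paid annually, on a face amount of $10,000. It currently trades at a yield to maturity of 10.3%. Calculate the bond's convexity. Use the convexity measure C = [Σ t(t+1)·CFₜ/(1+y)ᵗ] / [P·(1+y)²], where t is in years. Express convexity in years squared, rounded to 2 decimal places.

37.34

With y = 0.103:
  t   CF        PV=CF/(1+0.103)^t    t·PV        t(t+1)·PV
  1     1,125.00     1,019.9456     1,019.9456       2,039.8912
  2     1,125.00       924.7014     1,849.4027       5,548.2082
  3     1,125.00       838.3512     2,515.0536      10,060.2143
  4     1,125.00       760.0645     3,040.2582      15,201.2908
  5     1,125.00       689.0884     3,445.4422      20,672.6530
  6     1,125.00       624.7402     3,748.4412      26,239.0881
  7     1,125.00       566.4009     3,964.8063      31,718.4504
  8    11,125.00     5,078.0377    40,624.3015     365,618.7138
  Σ                 10,501.3299    60,207.6512     477,098.5099
P = 10,501.3299.
Convexity = Σ t(t+1)·PV / [P·(1+y)²] = 477,098.5099 / (10,501.3299 × 1.216609) = 37.34330.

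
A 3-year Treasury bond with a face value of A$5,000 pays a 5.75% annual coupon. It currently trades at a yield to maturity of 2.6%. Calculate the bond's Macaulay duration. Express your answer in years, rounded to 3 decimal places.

Periodic yield y = 0.026. Discount each cash flow and weight by its year:
  t   CF        PV=CF/(1+0.026)^t    t·PV
  1       287.50       280.2144       280.2144
  2       287.50       273.1135       546.2269
  3     5,287.50     4,895.6267    14,686.8802
  Σ                  5,448.9546    15,513.3216
Price P = Σ PV = 5,448.9546.
Macaulay duration = Σ(t·PV) / P = 15,513.3216 / 5,448.9546 = 2.84703 years.

2.847 years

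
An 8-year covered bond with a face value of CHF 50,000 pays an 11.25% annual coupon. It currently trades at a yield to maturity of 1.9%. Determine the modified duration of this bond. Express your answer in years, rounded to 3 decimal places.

6.119 years

Periodic yield y = 0.019. First find Macaulay duration:
  t   CF        PV=CF/(1+0.019)^t    t·PV
  1     5,625.00     5,520.1178     5,520.1178
  2     5,625.00     5,417.1911    10,834.3823
  3     5,625.00     5,316.1836    15,948.5509
  4     5,625.00     5,217.0595    20,868.2380
  5     5,625.00     5,119.7836    25,598.9181
  6     5,625.00     5,024.3215    30,145.9291
  7     5,625.00     4,930.6394    34,514.4756
  8    55,625.00    47,849.4061   382,795.2490
  Σ                 84,394.7027   526,225.8607
P = 84,394.7027; Macaulay duration = 526,225.8607 / 84,394.7027 = 6.23529 years.
Modified duration = D_Mac / (1 + y) = 6.23529 / 1.019 = 6.11903 years.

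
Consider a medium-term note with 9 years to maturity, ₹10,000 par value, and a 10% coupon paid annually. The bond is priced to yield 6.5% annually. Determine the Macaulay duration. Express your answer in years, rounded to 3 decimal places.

6.615 years

Periodic yield y = 0.065. Discount each cash flow and weight by its year:
  t   CF        PV=CF/(1+0.065)^t    t·PV
  1     1,000.00       938.9671       938.9671
  2     1,000.00       881.6593     1,763.3186
  3     1,000.00       827.8491     2,483.5473
  4     1,000.00       777.3231     3,109.2924
  5     1,000.00       729.8808     3,649.4042
  6     1,000.00       685.3341     4,112.0047
  7     1,000.00       643.5062     4,504.5435
  8     1,000.00       604.2312     4,833.8495
  9    11,000.00     6,240.8855    56,167.9696
  Σ                 12,329.6365    81,562.8968
Price P = Σ PV = 12,329.6365.
Macaulay duration = Σ(t·PV) / P = 81,562.8968 / 12,329.6365 = 6.61519 years.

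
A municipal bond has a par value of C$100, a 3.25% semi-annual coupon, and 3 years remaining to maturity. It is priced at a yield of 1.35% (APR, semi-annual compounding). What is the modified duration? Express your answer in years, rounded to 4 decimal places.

Periodic yield y = 0.00675. First find Macaulay duration:
  t   CF        PV=CF/(1+0.00675)^t    t·PV
  1        1.625         1.6141         1.6141
  2        1.625         1.6033         3.2066
  3        1.625         1.5925         4.7776
  4        1.625         1.5819         6.3274
  5        1.625         1.5712         7.8562
  6      101.625        97.6047       585.6282
  Σ                    105.5677       609.4101
P = 105.5677; Macaulay duration = 609.4101 / 105.5677 = 5.77269 half-year periods = 2.88635 years.
Modified duration = D_Mac / (1 + y) = 2.88635 / 1.00675 = 2.86699 years.

2.8670 years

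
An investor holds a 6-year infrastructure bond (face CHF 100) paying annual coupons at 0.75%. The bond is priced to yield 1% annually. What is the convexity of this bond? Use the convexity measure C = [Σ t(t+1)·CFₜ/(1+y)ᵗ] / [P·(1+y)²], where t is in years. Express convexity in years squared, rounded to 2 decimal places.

40.15

With y = 0.01:
  t   CF        PV=CF/(1+0.01)^t    t·PV        t(t+1)·PV
  1         0.75         0.7426         0.7426           1.4851
  2         0.75         0.7352         1.4704           4.4113
  3         0.75         0.7279         2.1838           8.7353
  4         0.75         0.7207         2.8829          14.4147
  5         0.75         0.7136         3.5680          21.4080
  6       100.75        94.9111       569.4663       3,986.2644
  Σ                     98.5511       580.3141       4,036.7189
P = 98.5511.
Convexity = Σ t(t+1)·PV / [P·(1+y)²] = 4,036.7189 / (98.5511 × 1.020100) = 40.15357.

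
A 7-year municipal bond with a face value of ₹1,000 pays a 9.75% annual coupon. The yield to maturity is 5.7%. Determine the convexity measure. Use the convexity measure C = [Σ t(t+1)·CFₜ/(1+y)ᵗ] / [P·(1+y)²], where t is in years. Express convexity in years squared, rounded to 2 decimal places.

36.51

With y = 0.057:
  t   CF        PV=CF/(1+0.057)^t    t·PV        t(t+1)·PV
  1        97.50        92.2422        92.2422         184.4844
  2        97.50        87.2679       174.5358         523.6075
  3        97.50        82.5619       247.6857         990.7427
  4        97.50        78.1096       312.4386       1,562.1929
  5        97.50        73.8975       369.4874       2,216.9247
  6        97.50        69.9125       419.4749       2,936.3241
  7     1,097.50       744.5256     5,211.6790      41,693.4319
  Σ                  1,228.5172     6,827.5436      50,107.7082
P = 1,228.5172.
Convexity = Σ t(t+1)·PV / [P·(1+y)²] = 50,107.7082 / (1,228.5172 × 1.117249) = 36.50676.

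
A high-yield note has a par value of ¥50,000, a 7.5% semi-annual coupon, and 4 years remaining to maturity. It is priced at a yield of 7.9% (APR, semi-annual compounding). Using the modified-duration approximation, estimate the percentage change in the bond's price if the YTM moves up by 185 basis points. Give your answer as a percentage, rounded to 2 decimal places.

Periodic yield y = 0.0395. Modified duration first:
  t   CF        PV=CF/(1+0.0395)^t    t·PV
  1     1,875.00     1,803.7518     1,803.7518
  2     1,875.00     1,735.2110     3,470.4219
  3     1,875.00     1,669.2746     5,007.8239
  4     1,875.00     1,605.8438     6,423.3752
  5     1,875.00     1,544.8233     7,724.1164
  6     1,875.00     1,486.1215     8,916.7289
  7     1,875.00     1,429.6503    10,007.5520
  8    51,875.00    38,050.6570   304,405.2563
  Σ                 49,325.3333   347,759.0264
P = 49,325.3333; D_Mac = 7.05031 half-year periods = 3.52516 yrs; D_mod = 3.52516/(1+0.0395) = 3.39120 yrs.
ΔP/P ≈ -D_mod · Δy = -3.39120 × (+0.0185) = -0.062737 = -6.2737%.

-6.27%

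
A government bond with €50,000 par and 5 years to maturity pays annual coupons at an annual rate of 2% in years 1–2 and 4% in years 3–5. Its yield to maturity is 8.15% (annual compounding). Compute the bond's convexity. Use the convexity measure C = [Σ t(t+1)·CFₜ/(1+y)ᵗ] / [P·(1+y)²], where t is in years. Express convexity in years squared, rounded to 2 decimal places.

With y = 0.0815:
  t   CF        PV=CF/(1+0.0815)^t    t·PV        t(t+1)·PV
  1     1,000.00       924.6417       924.6417       1,849.2834
  2     1,000.00       854.9623     1,709.9246       5,129.7737
  3     2,000.00     1,581.0675     4,743.2026      18,972.8106
  4     2,000.00     1,461.9210     5,847.6839      29,238.4197
  5    52,000.00    35,145.5808   175,727.9040   1,054,367.4242
  Σ                 39,968.1733   188,953.3569   1,109,557.7116
P = 39,968.1733.
Convexity = Σ t(t+1)·PV / [P·(1+y)²] = 1,109,557.7116 / (39,968.1733 × 1.169642) = 23.73463.

23.73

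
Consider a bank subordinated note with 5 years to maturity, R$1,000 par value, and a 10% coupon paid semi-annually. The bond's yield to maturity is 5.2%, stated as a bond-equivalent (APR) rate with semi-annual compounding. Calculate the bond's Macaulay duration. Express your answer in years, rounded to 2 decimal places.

4.15 years

Periodic yield y = 0.026. Discount each cash flow and weight by its period:
  t   CF        PV=CF/(1+0.026)^t    t·PV
  1        50.00        48.7329        48.7329
  2        50.00        47.4980        94.9960
  3        50.00        46.2943       138.8830
  4        50.00        45.1212       180.4848
  5        50.00        43.9778       219.8888
  6        50.00        42.8633       257.1799
  7        50.00        41.7771       292.4398
  8        50.00        40.7184       325.7475
  9        50.00        39.6866       357.1793
  10    1,050.00       812.2986     8,122.9857
  Σ                  1,208.9683    10,038.5179
Price P = Σ PV = 1,208.9683.
Macaulay duration = Σ(t·PV) / P = 10,038.5179 / 1,208.9683 = 8.30338 half-year periods.
In years: 8.30338 / 2 = 4.15169 years.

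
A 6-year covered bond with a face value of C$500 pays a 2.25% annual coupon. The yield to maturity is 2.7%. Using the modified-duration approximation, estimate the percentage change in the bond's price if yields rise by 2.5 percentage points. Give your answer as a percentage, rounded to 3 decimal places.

-13.814%

Periodic yield y = 0.027. Modified duration first:
  t   CF        PV=CF/(1+0.027)^t    t·PV
  1        11.25        10.9542        10.9542
  2        11.25        10.6662        21.3325
  3        11.25        10.3858        31.1575
  4        11.25        10.1128        40.4511
  5        11.25         9.8469        49.2346
  6       511.25       435.7232     2,614.3390
  Σ                    487.6892     2,767.4690
P = 487.6892; D_Mac = 5.67466 yrs; D_mod = 5.67466/(1+0.027) = 5.52547 yrs.
ΔP/P ≈ -D_mod · Δy = -5.52547 × (+0.025) = -0.138137 = -13.8137%.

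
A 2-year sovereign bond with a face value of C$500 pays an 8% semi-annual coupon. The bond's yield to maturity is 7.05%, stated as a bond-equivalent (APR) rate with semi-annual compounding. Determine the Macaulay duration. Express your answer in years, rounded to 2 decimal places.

Periodic yield y = 0.03525. Discount each cash flow and weight by its period:
  t   CF        PV=CF/(1+0.03525)^t    t·PV
  1        20.00        19.3190        19.3190
  2        20.00        18.6612        37.3224
  3        20.00        18.0258        54.0774
  4       520.00       452.7124     1,810.8496
  Σ                    508.7184     1,921.5684
Price P = Σ PV = 508.7184.
Macaulay duration = Σ(t·PV) / P = 1,921.5684 / 508.7184 = 3.77727 half-year periods.
In years: 3.77727 / 2 = 1.88864 years.

1.89 years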